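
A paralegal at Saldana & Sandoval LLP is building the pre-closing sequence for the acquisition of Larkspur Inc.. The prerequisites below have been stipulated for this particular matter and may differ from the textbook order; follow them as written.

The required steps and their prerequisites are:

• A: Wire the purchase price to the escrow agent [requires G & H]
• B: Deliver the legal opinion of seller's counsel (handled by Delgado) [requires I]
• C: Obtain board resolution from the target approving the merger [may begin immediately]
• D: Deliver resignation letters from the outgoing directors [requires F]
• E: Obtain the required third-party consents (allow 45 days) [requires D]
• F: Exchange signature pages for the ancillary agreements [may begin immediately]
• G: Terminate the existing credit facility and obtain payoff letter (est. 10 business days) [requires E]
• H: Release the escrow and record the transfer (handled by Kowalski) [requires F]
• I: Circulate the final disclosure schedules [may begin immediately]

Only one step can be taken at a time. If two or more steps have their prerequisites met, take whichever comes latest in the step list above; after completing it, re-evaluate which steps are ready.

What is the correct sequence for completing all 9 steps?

I F H D E G C B A

I, F and C have no prerequisites; I is listed later, so I is first.
Now F, C and B have their prerequisites met. F is listed later, so F next.
Ready: H, D, C and B. H is listed later → H.
Now D, C and B have their prerequisites met. D is listed later, so D next.
E, C and B are all available; E is listed later → E.
G now also ready, so the ready set is {G, C, B}; G is listed later → G.
A now also ready, so the ready set is {C, B, A}; C is listed later → C.
Now B and A have their prerequisites met. B is listed later, so B next.
That leaves A as the only ready step → A.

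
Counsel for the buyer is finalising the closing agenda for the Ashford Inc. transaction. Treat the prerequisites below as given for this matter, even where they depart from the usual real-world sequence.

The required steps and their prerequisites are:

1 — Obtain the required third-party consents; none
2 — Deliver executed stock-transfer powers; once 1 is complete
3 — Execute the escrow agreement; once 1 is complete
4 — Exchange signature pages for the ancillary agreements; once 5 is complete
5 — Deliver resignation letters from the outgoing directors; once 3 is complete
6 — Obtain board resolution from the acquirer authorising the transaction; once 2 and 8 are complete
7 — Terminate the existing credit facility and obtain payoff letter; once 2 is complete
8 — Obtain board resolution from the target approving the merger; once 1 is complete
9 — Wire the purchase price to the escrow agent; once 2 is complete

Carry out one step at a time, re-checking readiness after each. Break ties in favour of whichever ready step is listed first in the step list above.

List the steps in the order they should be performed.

1, 2, 3, 5, 4, 7, 8, 6, 9

Only 1 has no prerequisites, so it is first.
Ready: 2, 3 and 8. 2 is listed earlier → 2.
7 and 9 now also ready, so the ready set is {3, 7, 8, 9}; 3 is listed earlier → 3.
Now 5, 7, 8 and 9 have their prerequisites met. 5 is listed earlier, so 5 next.
4 now also ready, so the ready set is {4, 7, 8, 9}; 4 is listed earlier → 4.
Ready: 7, 8 and 9. 7 is listed earlier → 7.
8 and 9 are both available; 8 is listed earlier → 8.
Ready: 6 and 9. 6 is listed earlier → 6.
Next only 9 has its prerequisites met → 9.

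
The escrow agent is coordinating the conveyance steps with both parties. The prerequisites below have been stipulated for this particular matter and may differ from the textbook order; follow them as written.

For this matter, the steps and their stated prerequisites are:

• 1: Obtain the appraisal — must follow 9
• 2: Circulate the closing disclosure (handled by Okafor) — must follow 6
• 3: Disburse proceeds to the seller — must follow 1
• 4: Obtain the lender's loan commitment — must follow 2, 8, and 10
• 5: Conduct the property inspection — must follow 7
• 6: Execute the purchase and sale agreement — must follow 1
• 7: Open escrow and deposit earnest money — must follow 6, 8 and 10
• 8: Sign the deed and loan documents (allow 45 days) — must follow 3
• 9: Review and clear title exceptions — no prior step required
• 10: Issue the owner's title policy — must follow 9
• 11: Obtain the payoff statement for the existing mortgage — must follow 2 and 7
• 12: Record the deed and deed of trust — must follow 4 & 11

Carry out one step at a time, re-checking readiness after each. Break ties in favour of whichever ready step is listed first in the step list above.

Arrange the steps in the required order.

9 → 1 → 3 → 6 → 2 → 8 → 10 → 4 → 7 → 5 → 11 → 12

Only 9 has no prerequisites, so it is first.
Now 1 and 10 have their prerequisites met. 1 is listed earlier, so 1 next.
3 and 6 now also ready, so the ready set is {3, 6, 10}; 3 is listed earlier → 3.
Ready: 6, 8 and 10. 6 is listed earlier → 6.
2 now also ready, so the ready set is {2, 8, 10}; 2 is listed earlier → 2.
Ready: 8 and 10. 8 is listed earlier → 8.
Next only 10 has its prerequisites met → 10.
Now 4 and 7 have their prerequisites met. 4 is listed earlier, so 4 next.
Next only 7 has its prerequisites met → 7.
Now 5 and 11 have their prerequisites met. 5 is listed earlier, so 5 next.
11 needed 2 and 7, now all done → 11.
That leaves 12 as the only ready step → 12.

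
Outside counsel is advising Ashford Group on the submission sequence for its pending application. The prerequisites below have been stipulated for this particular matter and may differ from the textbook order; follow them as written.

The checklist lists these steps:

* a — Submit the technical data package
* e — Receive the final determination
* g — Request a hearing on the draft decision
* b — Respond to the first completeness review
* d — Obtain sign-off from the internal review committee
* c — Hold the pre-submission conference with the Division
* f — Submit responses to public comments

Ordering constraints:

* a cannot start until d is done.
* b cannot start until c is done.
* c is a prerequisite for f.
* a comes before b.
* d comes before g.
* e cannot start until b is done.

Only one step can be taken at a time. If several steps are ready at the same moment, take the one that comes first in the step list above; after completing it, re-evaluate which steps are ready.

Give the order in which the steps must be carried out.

d, a, g, c, b, e, f

Nothing is required for d and c. d is listed earlier → d first.
a and g now also ready, so the ready set is {a, g, c}; a is listed earlier → a.
g and c are both available; g is listed earlier → g.
c is the only step now ready → c.
b and f are both available; b is listed earlier → b.
e now also ready, so the ready set is {e, f}; e is listed earlier → e.
f needed c, now all done → f.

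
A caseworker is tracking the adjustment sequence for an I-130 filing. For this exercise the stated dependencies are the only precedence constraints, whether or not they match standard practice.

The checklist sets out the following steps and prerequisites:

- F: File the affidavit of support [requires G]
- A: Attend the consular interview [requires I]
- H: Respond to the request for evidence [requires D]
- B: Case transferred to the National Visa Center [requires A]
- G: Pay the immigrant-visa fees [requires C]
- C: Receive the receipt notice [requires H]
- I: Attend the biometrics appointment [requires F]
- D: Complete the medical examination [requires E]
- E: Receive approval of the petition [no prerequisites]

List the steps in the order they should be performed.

E, D, H, C, G, F, I, A, B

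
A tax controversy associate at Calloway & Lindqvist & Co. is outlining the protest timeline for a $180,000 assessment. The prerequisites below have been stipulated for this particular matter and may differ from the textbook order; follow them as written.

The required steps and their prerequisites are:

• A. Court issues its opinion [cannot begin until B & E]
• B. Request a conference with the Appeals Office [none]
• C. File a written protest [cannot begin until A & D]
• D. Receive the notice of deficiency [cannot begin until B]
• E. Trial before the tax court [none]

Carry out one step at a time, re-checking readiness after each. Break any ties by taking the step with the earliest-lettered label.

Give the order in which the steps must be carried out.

B and E have no prerequisites; B has the earlier label, so B is first.
Now D and E have their prerequisites met. D has the earlier label, so D next.
That leaves E as the only ready step → E.
A needed B and E, now all done → A.
Next only C has its prerequisites met → C.

B → D → E → A → C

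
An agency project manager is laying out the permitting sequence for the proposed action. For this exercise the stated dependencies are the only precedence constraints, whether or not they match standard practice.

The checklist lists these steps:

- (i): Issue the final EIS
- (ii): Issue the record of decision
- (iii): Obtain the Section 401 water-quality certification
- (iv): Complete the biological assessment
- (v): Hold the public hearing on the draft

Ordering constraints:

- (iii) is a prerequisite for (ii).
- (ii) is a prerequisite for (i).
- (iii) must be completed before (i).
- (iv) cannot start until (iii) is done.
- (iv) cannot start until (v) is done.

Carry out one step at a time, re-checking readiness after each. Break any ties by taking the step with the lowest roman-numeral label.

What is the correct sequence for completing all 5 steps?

(iii) and (v) have no prerequisites; (iii) has the earlier label, so (iii) is first.
(ii) now also ready, so the ready set is {(ii), (v)}; (ii) has the earlier label → (ii).
(i) now also ready, so the ready set is {(i), (v)}; (i) has the earlier label → (i).
(v) is the only step now ready → (v).
That leaves (iv) as the only ready step → (iv).

(iii) (ii) (i) (v) (iv)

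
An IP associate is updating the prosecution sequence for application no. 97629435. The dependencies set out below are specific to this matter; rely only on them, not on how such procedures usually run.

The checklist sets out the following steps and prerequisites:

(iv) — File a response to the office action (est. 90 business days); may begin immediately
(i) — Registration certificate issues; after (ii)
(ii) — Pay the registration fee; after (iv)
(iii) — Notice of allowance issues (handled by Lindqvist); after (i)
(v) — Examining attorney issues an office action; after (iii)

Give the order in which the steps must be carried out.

(iv) → (ii) → (i) → (iii) → (v)

(iv) is the only step with nothing outstanding, so it goes first.
(ii) needed (iv), now all done → (ii).
(i) needed (ii), now all done → (i).
That leaves (iii) as the only ready step → (iii).
That leaves (v) as the only ready step → (v).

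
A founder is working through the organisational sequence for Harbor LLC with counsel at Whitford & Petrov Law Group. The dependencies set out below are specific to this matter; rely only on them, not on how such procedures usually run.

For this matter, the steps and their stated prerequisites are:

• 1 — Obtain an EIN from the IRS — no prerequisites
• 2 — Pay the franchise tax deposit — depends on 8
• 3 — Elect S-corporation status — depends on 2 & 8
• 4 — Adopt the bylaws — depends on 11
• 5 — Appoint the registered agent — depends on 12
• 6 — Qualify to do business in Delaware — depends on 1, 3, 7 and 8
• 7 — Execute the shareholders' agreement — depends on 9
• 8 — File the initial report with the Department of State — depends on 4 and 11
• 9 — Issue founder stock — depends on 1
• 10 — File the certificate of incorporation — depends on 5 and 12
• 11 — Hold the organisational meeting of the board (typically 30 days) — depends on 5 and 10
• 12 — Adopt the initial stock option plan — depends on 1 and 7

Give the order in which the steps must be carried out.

1 9 7 12 5 10 11 4 8 2 3 6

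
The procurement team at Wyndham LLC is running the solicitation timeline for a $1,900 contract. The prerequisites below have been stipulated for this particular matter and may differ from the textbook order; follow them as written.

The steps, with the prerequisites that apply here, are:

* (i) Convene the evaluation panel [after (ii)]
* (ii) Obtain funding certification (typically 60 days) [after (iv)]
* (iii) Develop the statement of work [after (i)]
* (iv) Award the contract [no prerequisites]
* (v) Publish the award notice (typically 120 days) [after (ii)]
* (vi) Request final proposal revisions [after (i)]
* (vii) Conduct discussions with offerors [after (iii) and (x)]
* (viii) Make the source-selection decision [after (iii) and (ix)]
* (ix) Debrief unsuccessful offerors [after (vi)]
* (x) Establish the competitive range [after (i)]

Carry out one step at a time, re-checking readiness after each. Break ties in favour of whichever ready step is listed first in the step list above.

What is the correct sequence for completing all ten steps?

(iv), (ii), (i), (iii), (v), (vi), (ix), (viii), (x), (vii)

Only (iv) has no prerequisites, so it is first.
(ii) needed (iv), now all done → (ii).
(i) and (v) are both available; (i) is listed earlier → (i).
(iii), (vi) and (x) now also ready, so the ready set is {(iii), (v), (vi), (x)}; (iii) is listed earlier → (iii).
(v), (vi) and (x) are all available; (v) is listed earlier → (v).
Ready: (vi) and (x). (vi) is listed earlier → (vi).
Now (ix) and (x) have their prerequisites met. (ix) is listed earlier, so (ix) next.
(viii) now also ready, so the ready set is {(viii), (x)}; (viii) is listed earlier → (viii).
(x) is the only step now ready → (x).
(vii) is the only step now ready → (vii).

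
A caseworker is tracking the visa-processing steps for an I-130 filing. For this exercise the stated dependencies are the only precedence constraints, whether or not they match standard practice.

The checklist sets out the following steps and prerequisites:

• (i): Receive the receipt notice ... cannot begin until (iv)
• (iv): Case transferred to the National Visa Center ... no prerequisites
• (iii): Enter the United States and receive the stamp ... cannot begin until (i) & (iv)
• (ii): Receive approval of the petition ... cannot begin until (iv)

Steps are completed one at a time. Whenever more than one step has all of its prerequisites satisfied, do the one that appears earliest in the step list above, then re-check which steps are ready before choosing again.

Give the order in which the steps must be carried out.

(iv), (i), (iii), (ii)

(iv) is the only step with nothing outstanding, so it goes first.
Now (i) and (ii) have their prerequisites met. (i) is listed earlier, so (i) next.
Now (iii) and (ii) have their prerequisites met. (iii) is listed earlier, so (iii) next.
(ii) needed (iv), now all done → (ii).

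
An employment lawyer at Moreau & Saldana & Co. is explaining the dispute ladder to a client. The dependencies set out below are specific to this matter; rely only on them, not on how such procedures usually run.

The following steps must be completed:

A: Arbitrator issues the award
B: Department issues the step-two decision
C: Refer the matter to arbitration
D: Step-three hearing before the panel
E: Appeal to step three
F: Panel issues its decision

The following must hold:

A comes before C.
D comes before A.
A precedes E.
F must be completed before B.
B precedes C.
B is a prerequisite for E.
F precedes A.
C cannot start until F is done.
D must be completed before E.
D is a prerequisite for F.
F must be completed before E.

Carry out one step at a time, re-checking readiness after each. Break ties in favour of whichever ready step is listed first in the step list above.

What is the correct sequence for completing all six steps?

Only D has no prerequisites, so it is first.
F is the only step now ready → F.
Ready: A and B. A is listed earlier → A.
That leaves B as the only ready step → B.
C and E are both available; C is listed earlier → C.
E is the only step now ready → E.

D, F, A, B, C, E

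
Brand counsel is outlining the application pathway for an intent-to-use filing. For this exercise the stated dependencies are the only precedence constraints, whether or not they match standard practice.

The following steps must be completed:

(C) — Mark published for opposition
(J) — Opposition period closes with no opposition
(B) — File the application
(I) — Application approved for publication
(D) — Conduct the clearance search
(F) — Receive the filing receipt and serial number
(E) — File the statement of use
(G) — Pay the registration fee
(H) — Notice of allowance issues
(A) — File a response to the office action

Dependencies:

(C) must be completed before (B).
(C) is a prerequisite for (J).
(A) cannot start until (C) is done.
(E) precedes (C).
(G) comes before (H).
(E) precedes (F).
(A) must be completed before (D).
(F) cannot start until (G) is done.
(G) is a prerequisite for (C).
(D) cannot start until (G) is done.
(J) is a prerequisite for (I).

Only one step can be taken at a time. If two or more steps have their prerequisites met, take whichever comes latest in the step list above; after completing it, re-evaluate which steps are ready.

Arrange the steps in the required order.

(G), (H), (E), (F), (C), (A), (D), (B), (J), (I)

Nothing is required for (G) and (E). (G) is listed later → (G) first.
(H) now also ready, so the ready set is {(H), (E)}; (H) is listed later → (H).
That leaves (E) as the only ready step → (E).
Ready: (F) and (C). (F) is listed later → (F).
That leaves (C) as the only ready step → (C).
Now (A), (B) and (J) have their prerequisites met. (A) is listed later, so (A) next.
(D) now also ready, so the ready set is {(D), (B), (J)}; (D) is listed later → (D).
Ready: (B) and (J). (B) is listed later → (B).
Next only (J) has its prerequisites met → (J).
(I) needed (J), now all done → (I).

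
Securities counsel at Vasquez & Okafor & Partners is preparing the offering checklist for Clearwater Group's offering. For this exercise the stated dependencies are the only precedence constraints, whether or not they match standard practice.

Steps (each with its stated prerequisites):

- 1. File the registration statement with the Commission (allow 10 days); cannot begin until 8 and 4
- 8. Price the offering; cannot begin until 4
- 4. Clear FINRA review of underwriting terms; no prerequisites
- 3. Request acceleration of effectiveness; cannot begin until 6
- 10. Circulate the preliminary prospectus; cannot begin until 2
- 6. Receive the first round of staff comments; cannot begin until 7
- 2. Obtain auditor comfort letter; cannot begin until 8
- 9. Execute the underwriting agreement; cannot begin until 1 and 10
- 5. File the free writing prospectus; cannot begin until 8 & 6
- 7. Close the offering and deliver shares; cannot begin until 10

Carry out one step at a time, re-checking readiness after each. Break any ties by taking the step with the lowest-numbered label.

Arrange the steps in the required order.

4, 8, 1, 2, 10, 7, 6, 3, 5, 9

4 is the only step with nothing outstanding, so it goes first.
8 needed 4, now all done → 8.
Now 1 and 2 have their prerequisites met. 1 has the earlier label, so 1 next.
2 needed 8, now all done → 2.
10 needed 2, now all done → 10.
7 and 9 are both available; 7 has the earlier label → 7.
6 now also ready, so the ready set is {6, 9}; 6 has the earlier label → 6.
Ready: 3, 5 and 9. 3 has the earlier label → 3.
Now 5 and 9 have their prerequisites met. 5 has the earlier label, so 5 next.
That leaves 9 as the only ready step → 9.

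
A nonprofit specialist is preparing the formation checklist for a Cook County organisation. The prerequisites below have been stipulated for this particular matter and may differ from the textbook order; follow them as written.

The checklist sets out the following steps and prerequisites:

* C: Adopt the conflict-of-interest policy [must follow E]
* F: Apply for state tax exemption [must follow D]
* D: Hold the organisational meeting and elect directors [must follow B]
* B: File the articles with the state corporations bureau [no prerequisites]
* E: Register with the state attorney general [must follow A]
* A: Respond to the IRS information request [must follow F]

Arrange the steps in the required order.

B has no prerequisites → B first.
D needed B, now all done → D.
That leaves F as the only ready step → F.
That leaves A as the only ready step → A.
E needed A, now all done → E.
Next only C has its prerequisites met → C.

B, D, F, A, E, C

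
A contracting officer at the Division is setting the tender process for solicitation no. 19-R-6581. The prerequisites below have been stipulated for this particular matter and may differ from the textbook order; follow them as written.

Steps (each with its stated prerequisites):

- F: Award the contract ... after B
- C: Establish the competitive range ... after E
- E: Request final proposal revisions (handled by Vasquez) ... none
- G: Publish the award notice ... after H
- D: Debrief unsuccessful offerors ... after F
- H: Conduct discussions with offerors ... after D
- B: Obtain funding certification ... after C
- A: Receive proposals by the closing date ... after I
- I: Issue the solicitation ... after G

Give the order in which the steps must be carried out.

E has no prerequisites → E first.
That leaves C as the only ready step → C.
B is the only step now ready → B.
Next only F has its prerequisites met → F.
Next only D has its prerequisites met → D.
H needed D, now all done → H.
That leaves G as the only ready step → G.
I is the only step now ready → I.
A needed I, now all done → A.

E, C, B, F, D, H, G, I, A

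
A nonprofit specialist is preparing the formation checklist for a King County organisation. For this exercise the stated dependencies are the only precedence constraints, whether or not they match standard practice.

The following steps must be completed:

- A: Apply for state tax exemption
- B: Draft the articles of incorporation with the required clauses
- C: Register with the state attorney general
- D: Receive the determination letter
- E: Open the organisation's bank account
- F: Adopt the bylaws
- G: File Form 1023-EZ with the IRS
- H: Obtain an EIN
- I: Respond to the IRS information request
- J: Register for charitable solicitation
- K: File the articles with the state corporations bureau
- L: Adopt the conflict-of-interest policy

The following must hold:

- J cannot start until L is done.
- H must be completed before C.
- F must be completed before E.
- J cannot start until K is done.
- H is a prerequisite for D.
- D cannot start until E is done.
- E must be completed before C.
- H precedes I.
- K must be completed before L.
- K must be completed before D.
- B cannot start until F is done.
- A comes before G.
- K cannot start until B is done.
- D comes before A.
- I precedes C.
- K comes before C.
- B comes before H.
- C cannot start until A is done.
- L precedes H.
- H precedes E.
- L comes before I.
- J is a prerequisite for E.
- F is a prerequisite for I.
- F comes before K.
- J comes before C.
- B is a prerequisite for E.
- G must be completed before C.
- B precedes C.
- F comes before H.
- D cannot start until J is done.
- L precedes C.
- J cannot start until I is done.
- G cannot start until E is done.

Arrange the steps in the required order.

F is the only step with nothing outstanding, so it goes first.
B needed F, now all done → B.
Next only K has its prerequisites met → K.
L needed K, now all done → L.
That leaves H as the only ready step → H.
I needed F, H and L, now all done → I.
J is the only step now ready → J.
That leaves E as the only ready step → E.
Next only D has its prerequisites met → D.
A needed D, now all done → A.
G is the only step now ready → G.
C needed A, B, E, G, H, I, J, K and L, now all done → C.

F, B, K, L, H, I, J, E, D, A, G, C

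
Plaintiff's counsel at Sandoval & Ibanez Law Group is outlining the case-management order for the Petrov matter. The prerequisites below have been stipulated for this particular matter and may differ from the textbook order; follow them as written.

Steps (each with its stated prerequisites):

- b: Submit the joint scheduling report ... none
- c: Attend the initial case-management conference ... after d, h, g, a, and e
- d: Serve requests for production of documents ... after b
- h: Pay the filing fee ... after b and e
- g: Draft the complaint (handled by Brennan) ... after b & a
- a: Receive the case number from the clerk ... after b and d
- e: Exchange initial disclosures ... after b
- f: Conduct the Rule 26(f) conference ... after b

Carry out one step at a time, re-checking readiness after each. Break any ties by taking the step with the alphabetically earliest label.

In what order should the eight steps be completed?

b, d, a, e, f, g, h, c

b is the only step with nothing outstanding, so it goes first.
Now d, e and f have their prerequisites met. d has the earlier label, so d next.
a now also ready, so the ready set is {a, e, f}; a has the earlier label → a.
g now also ready, so the ready set is {e, f, g}; e has the earlier label → e.
h now also ready, so the ready set is {f, g, h}; f has the earlier label → f.
g and h are both available; g has the earlier label → g.
Next only h has its prerequisites met → h.
That leaves c as the only ready step → c.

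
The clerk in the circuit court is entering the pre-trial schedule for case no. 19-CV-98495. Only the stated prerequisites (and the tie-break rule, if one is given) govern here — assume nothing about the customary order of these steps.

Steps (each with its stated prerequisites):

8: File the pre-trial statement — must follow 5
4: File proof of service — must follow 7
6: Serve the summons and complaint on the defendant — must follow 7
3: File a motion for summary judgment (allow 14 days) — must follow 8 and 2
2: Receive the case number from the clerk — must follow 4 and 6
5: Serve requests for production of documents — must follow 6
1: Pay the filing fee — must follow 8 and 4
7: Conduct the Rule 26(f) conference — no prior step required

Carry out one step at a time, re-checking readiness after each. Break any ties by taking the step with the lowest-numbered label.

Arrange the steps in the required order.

7 has no prerequisites → 7 first.
4 and 6 are both available; 4 has the earlier label → 4.
6 needed 7, now all done → 6.
2 and 5 are both available; 2 has the earlier label → 2.
5 is the only step now ready → 5.
8 needed 5, now all done → 8.
1 and 3 are both available; 1 has the earlier label → 1.
Next only 3 has its prerequisites met → 3.

7, 4, 6, 2, 5, 8, 1, 3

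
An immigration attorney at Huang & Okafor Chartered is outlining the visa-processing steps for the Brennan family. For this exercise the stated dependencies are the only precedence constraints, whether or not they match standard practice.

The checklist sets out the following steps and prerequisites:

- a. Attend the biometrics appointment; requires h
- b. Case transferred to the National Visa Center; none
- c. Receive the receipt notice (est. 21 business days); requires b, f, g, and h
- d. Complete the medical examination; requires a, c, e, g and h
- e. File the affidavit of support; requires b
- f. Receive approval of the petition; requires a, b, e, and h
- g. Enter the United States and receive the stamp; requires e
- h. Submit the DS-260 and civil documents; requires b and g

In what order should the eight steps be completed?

b → e → g → h → a → f → c → d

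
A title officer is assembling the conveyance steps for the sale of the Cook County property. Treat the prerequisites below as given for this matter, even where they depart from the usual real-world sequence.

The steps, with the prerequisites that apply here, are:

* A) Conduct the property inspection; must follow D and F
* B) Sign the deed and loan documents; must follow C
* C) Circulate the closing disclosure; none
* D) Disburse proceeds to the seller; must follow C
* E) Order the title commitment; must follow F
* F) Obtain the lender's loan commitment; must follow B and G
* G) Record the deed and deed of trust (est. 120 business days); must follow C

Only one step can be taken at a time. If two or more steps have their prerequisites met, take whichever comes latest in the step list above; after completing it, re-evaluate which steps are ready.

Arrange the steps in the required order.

C → G → D → B → F → E → A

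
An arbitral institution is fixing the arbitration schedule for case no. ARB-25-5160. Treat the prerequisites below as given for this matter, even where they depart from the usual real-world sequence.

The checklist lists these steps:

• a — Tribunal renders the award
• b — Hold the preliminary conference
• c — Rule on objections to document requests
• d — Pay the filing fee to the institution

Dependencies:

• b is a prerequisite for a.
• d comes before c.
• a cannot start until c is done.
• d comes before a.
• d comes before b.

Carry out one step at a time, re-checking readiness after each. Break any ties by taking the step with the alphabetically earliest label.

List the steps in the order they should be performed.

d, b, c, a

d has no prerequisites → d first.
Ready: b and c. b has the earlier label → b.
c needed d, now all done → c.
Next only a has its prerequisites met → a.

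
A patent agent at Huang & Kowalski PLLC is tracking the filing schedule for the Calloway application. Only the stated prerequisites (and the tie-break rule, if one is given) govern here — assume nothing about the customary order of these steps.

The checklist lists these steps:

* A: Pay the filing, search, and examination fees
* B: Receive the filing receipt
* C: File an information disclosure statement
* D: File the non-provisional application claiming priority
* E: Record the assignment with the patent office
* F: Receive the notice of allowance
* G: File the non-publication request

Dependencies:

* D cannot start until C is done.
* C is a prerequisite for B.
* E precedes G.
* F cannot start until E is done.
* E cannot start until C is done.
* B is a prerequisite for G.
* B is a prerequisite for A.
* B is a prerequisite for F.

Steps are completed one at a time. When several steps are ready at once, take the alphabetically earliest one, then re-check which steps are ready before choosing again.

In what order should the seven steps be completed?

Only C has no prerequisites, so it is first.
Now B, D and E have their prerequisites met. B has the earlier label, so B next.
A now also ready, so the ready set is {A, D, E}; A has the earlier label → A.
Now D and E have their prerequisites met. D has the earlier label, so D next.
E needed C, now all done → E.
Now F and G have their prerequisites met. F has the earlier label, so F next.
That leaves G as the only ready step → G.

C, B, A, D, E, F, G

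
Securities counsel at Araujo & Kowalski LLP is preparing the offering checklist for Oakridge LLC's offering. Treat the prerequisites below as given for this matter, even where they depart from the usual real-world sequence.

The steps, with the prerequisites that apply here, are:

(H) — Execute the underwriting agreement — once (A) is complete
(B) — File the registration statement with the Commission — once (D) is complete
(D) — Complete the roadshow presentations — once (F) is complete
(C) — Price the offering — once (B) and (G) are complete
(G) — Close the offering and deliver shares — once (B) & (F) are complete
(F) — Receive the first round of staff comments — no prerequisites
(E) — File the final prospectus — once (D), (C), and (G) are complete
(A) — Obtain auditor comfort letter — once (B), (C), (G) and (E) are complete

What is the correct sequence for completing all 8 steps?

(F) is the only step with nothing outstanding, so it goes first.
Next only (D) has its prerequisites met → (D).
(B) is the only step now ready → (B).
(G) needed (B) and (F), now all done → (G).
(C) needed (B) and (G), now all done → (C).
(E) needed (D), (C) and (G), now all done → (E).
(A) needed (B), (C), (G) and (E), now all done → (A).
That leaves (H) as the only ready step → (H).

(F), (D), (B), (G), (C), (E), (A), (H)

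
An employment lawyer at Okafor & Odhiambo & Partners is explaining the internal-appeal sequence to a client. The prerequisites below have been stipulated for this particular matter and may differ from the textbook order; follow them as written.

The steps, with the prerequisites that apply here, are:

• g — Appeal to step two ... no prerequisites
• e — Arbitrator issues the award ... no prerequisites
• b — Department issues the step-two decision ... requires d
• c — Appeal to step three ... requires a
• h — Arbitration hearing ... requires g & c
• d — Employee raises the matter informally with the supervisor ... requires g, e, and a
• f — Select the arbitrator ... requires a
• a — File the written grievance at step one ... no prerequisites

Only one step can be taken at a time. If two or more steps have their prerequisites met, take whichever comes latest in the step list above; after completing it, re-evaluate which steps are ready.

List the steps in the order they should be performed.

a → f → c → e → g → d → h → b

Nothing is required for a, e and g. a is listed later → a first.
f and c now also ready, so the ready set is {f, c, e, g}; f is listed later → f.
c, e and g are all available; c is listed later → c.
Ready: e and g. e is listed later → e.
That leaves g as the only ready step → g.
Now d and h have their prerequisites met. d is listed later, so d next.
h and b are both available; h is listed later → h.
That leaves b as the only ready step → b.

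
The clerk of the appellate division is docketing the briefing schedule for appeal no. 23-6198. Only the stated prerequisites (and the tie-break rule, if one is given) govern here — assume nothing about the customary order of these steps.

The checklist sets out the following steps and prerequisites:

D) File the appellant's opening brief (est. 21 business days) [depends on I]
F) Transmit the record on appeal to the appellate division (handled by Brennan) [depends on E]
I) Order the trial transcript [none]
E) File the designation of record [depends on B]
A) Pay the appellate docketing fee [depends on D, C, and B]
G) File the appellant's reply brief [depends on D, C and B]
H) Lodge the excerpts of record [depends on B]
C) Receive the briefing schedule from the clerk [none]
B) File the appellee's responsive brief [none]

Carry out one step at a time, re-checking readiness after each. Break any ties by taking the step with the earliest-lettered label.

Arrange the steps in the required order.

B, C, E, F, H, I, D, A, G

Nothing is required for B, C and I. B has the earlier label → B first.
C, E, H and I are all available; C has the earlier label → C.
Now E, H and I have their prerequisites met. E has the earlier label, so E next.
F now also ready, so the ready set is {F, H, I}; F has the earlier label → F.
H and I are both available; H has the earlier label → H.
Next only I has its prerequisites met → I.
D is the only step now ready → D.
Ready: A and G. A has the earlier label → A.
Next only G has its prerequisites met → G.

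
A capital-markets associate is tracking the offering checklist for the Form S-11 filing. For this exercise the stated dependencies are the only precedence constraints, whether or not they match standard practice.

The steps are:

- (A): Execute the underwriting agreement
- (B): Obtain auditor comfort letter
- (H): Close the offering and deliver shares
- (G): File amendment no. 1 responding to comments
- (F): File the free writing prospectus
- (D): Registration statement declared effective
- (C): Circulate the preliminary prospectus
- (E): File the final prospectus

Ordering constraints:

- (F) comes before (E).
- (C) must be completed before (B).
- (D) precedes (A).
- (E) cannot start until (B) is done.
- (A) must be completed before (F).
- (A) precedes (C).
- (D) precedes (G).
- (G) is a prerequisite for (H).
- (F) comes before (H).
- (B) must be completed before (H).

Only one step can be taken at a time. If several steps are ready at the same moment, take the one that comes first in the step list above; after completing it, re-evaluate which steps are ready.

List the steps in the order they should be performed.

(D), (A), (G), (F), (C), (B), (H), (E)

(D) has no prerequisites → (D) first.
(A) and (G) are both available; (A) is listed earlier → (A).
Now (G), (F) and (C) have their prerequisites met. (G) is listed earlier, so (G) next.
Ready: (F) and (C). (F) is listed earlier → (F).
(C) is the only step now ready → (C).
(B) needed (C), now all done → (B).
(H) and (E) are both available; (H) is listed earlier → (H).
That leaves (E) as the only ready step → (E).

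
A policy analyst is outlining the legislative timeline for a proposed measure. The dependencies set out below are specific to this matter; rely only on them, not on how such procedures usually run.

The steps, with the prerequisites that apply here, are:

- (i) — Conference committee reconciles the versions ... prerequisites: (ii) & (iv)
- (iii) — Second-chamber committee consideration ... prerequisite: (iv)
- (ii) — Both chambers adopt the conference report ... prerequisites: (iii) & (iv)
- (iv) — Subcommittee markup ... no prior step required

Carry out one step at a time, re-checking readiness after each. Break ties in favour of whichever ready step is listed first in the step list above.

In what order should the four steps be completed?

(iv), (iii), (ii), (i)

(iv) is the only step with nothing outstanding, so it goes first.
Next only (iii) has its prerequisites met → (iii).
Next only (ii) has its prerequisites met → (ii).
(i) is the only step now ready → (i).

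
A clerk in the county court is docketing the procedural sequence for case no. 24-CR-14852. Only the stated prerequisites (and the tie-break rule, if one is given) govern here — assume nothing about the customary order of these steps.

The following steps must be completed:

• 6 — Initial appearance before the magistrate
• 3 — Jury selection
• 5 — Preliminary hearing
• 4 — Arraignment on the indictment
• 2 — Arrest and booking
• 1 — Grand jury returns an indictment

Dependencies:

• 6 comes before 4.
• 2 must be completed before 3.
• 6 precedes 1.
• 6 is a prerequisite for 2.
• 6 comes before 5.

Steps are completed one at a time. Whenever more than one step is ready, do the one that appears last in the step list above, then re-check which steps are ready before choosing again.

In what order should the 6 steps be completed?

6, 1, 2, 4, 5, 3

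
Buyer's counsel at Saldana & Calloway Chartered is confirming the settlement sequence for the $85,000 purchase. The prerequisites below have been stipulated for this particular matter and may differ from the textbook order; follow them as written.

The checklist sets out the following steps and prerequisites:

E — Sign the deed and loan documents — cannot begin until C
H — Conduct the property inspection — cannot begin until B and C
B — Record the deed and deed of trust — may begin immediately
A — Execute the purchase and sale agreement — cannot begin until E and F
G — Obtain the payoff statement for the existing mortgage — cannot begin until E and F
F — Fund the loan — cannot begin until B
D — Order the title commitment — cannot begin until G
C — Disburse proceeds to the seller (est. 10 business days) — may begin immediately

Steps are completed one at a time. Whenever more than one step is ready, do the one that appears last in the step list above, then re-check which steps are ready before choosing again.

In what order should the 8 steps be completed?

C, B, F, H, E, G, D, A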